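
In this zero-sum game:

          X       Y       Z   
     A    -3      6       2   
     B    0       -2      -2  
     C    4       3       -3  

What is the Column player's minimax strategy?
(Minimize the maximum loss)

Column should play Z, value = 2

Work:
Column player minimizes Row's maximum payoff:
Column X: max payoff to Row = 4
Column Y: max payoff to Row = 6
Column Z: max payoff to Row = 2
Minimum is 2, achieved by column Z.
Minimax strategy: Z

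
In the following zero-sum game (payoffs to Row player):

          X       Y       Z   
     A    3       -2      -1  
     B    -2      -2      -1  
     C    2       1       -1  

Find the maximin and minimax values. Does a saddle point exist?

Maximin = -1, Minimax = -1, Saddle: True

Work:
Row minimums: [-2, -2, -1] → maximin = -1
Column maximums: [3, 1, -1] → minimax = -1
Saddle point exists! Game value = -1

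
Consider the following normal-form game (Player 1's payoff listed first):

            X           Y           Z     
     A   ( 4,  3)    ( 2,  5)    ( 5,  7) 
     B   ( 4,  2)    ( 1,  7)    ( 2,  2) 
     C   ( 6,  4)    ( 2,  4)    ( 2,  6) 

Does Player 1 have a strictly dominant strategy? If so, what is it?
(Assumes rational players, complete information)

No strictly dominant strategy exists for Player 1

Work:
A strategy strictly dominates another if it gives a strictly higher payoff against every opponent action. Compare each pair of P1's strategies column-by-column:
  A vs B: [4 vs 4, 2 vs 1, 5 vs 2] → A does not strictly dominate B (column X: 4 ≤ 4)
  A vs C: [4 vs 6, 2 vs 2, 5 vs 2] → A does not strictly dominate C (column X: 4 ≤ 6)
  B vs A: [4 vs 4, 1 vs 2, 2 vs 5] → B does not strictly dominate A (column X: 4 ≤ 4)
  B vs C: [4 vs 6, 1 vs 2, 2 vs 2] → B does not strictly dominate C (column X: 4 ≤ 6)
  C vs A: [6 vs 4, 2 vs 2, 2 vs 5] → C does not strictly dominate A (column Y: 2 ≤ 2)
  C vs B: [6 vs 4, 2 vs 1, 2 vs 2] → C does not strictly dominate B (column Z: 2 ≤ 2)
No single strategy strictly dominates all others → no strictly dominant strategy.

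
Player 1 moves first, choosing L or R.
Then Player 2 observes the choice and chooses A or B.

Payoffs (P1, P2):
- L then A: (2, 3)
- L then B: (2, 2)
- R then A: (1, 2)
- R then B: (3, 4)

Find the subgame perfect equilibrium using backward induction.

P1 plays R, P2 plays A after L and B after R; Payoff (3, 4)

Work:
Backward induction:
After L: P2 chooses A → P1 gets 2
After R: P2 chooses B → P1 gets 3
P1 chooses R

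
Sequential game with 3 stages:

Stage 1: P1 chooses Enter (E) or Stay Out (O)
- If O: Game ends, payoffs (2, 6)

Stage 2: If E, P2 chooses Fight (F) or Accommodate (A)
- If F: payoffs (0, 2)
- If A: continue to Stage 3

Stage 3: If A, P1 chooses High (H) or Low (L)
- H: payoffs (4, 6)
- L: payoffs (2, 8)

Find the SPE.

SPE: (E, A, H); Outcome (4, 6)

Work:
Stage 3: P1 chooses H (4 vs 2)
Stage 2: P2: F->2, A->6 (anticipating H). Choose A
Stage 1: P1: O->2, E->4 (anticipating A, H). Choose E
SPE path: E -> A -> H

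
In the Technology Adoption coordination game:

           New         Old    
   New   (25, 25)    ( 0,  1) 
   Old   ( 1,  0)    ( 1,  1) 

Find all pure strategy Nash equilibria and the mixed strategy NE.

Pure NE: (New, New) and (Old, Old); Mixed NE: p = 0.04, q = 0.04

Work:
Check pure NE:
(New, New): (25, 25) - no unilateral deviation beneficial
(Old, Old): (1, 1) - no unilateral deviation beneficial
Mixed NE: P1 plays New with p = 0.04, P2 plays New with q = 0.04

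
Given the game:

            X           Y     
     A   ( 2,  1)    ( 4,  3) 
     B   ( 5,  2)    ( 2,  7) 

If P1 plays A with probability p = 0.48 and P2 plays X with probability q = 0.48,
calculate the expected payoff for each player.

E[P1] = 3.248, E[P2] = 3.3712

Work:
E[P1] = p·q·π₁(A,X) + p·(1-q)·π₁(A,Y) + (1-p)·q·π₁(B,X) + (1-p)·(1-q)·π₁(B,Y)
= 0.48·0.48·2 + 0.48·0.52·4 + 0.52·0.48·5 + 0.52·0.52·2
= 3.248

E[P2] = 3.3712 (similar calculation)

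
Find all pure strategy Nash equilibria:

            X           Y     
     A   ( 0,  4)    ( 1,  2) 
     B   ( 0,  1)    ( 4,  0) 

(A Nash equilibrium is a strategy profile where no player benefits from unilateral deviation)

Nash equilibrium: (A, X), (B, X)

Work:
Best responses:
  P1 vs X: payoffs [0, 0] → best response A/B (payoff 0)
  P1 vs Y: payoffs [1, 4] → best response B (payoff 4)
  P2 vs A: payoffs [4, 2] → best response X (payoff 4)
  P2 vs B: payoffs [1, 0] → best response X (payoff 1)
Mutual best responses: (A,X), (B,X) → Nash equilibria.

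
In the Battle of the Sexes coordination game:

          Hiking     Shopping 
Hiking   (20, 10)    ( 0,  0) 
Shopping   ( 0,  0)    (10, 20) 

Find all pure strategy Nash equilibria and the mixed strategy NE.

Pure NE: (Hiking, Hiking) and (Shopping, Shopping); Mixed NE: p = 0.6667, q = 0.3333

Work:
Check pure NE:
(Hiking, Hiking): (20, 10) - no unilateral deviation beneficial
(Shopping, Shopping): (10, 20) - no unilateral deviation beneficial
Mixed NE: P1 plays Hiking with p = 0.6667, P2 plays Hiking with q = 0.3333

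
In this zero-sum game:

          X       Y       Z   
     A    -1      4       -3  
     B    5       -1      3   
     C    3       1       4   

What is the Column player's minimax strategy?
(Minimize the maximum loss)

Column should play Y or Z (all achieve the minimum), value = 4

Work:
Column player minimizes Row's maximum payoff:
Column X: max payoff to Row = 5
Column Y: max payoff to Row = 4
Column Z: max payoff to Row = 4
Minimum is 4, achieved by columns Y, Z (tied).
Each of Y or Z is a minimax strategy.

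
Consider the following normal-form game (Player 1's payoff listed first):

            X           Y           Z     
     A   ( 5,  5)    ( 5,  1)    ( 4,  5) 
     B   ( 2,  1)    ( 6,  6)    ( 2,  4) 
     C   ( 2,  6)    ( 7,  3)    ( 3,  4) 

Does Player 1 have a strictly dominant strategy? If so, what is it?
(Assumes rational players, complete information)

No strictly dominant strategy exists for Player 1

Work:
A strategy strictly dominates another if it gives a strictly higher payoff against every opponent action. Compare each pair of P1's strategies column-by-column:
  A vs B: [5 vs 2, 5 vs 6, 4 vs 2] → A does not strictly dominate B (column Y: 5 ≤ 6)
  A vs C: [5 vs 2, 5 vs 7, 4 vs 3] → A does not strictly dominate C (column Y: 5 ≤ 7)
  B vs A: [2 vs 5, 6 vs 5, 2 vs 4] → B does not strictly dominate A (column X: 2 ≤ 5)
  B vs C: [2 vs 2, 6 vs 7, 2 vs 3] → B does not strictly dominate C (column X: 2 ≤ 2)
  C vs A: [2 vs 5, 7 vs 5, 3 vs 4] → C does not strictly dominate A (column X: 2 ≤ 5)
  C vs B: [2 vs 2, 7 vs 6, 3 vs 2] → C does not strictly dominate B (column X: 2 ≤ 2)
No single strategy strictly dominates all others → no strictly dominant strategy.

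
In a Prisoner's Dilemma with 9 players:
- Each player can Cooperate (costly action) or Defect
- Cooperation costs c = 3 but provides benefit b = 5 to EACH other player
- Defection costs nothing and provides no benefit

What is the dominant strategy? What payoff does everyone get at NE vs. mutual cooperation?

Dominant: Defect; NE payoff = 0; Coop payoff = 37

Work:
Defect dominates (saves cost c = 3, benefit to others is external)
NE: All defect → everyone gets 0
If all cooperate: each receives (8)×5 - 3 = 37
Social dilemma: 37 > 0 but NE gives 0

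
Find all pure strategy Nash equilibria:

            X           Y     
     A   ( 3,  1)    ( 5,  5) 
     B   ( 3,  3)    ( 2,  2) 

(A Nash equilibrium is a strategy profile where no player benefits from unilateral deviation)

Nash equilibrium: (A, Y), (B, X)

Work:
Best responses:
  P1 vs X: payoffs [3, 3] → best response A/B (payoff 3)
  P1 vs Y: payoffs [5, 2] → best response A (payoff 5)
  P2 vs A: payoffs [1, 5] → best response Y (payoff 5)
  P2 vs B: payoffs [3, 2] → best response X (payoff 3)
Mutual best responses: (A,Y), (B,X) → Nash equilibria.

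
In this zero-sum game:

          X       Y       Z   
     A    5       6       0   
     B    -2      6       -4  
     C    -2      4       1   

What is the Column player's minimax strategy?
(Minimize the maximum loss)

Column should play Z, value = 1

Work:
Column player minimizes Row's maximum payoff:
Column X: max payoff to Row = 5
Column Y: max payoff to Row = 6
Column Z: max payoff to Row = 1
Minimum is 1, achieved by column Z.
Minimax strategy: Z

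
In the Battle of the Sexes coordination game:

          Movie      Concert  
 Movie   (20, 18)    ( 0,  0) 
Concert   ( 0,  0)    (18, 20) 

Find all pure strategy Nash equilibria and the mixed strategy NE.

Pure NE: (Movie, Movie) and (Concert, Concert); Mixed NE: p = 0.5263, q = 0.4737

Work:
Check pure NE:
(Movie, Movie): (20, 18) - no unilateral deviation beneficial
(Concert, Concert): (18, 20) - no unilateral deviation beneficial
Mixed NE: P1 plays Movie with p = 0.5263, P2 plays Movie with q = 0.4737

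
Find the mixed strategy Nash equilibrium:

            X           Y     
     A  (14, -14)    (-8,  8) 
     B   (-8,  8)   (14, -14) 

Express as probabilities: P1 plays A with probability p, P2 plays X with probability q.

p = 0.5, q = 0.5

Work:
Find probabilities that make opponent indifferent:
P2 chooses q to make P1 indifferent between A and B
P1 chooses p to make P2 indifferent between X and Y
Mixed NE: P1 plays (A: 0.5, B: 0.5), P2 plays (X: 0.5, Y: 0.5)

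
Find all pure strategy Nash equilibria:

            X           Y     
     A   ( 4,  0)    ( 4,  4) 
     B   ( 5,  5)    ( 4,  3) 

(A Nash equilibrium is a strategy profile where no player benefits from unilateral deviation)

Nash equilibrium: (A, Y), (B, X)

Work:
Best responses:
  P1 vs X: payoffs [4, 5] → best response B (payoff 5)
  P1 vs Y: payoffs [4, 4] → best response A/B (payoff 4)
  P2 vs A: payoffs [0, 4] → best response Y (payoff 4)
  P2 vs B: payoffs [5, 3] → best response X (payoff 5)
Mutual best responses: (A,Y), (B,X) → Nash equilibria.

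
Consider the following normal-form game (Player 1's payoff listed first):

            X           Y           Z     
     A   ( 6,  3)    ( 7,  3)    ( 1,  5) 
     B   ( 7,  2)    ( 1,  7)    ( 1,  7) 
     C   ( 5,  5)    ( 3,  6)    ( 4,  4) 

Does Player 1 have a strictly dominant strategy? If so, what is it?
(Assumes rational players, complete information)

No strictly dominant strategy exists for Player 1

Work:
A strategy strictly dominates another if it gives a strictly higher payoff against every opponent action. Compare each pair of P1's strategies column-by-column:
  A vs B: [6 vs 7, 7 vs 1, 1 vs 1] → A does not strictly dominate B (column X: 6 ≤ 7)
  A vs C: [6 vs 5, 7 vs 3, 1 vs 4] → A does not strictly dominate C (column Z: 1 ≤ 4)
  B vs A: [7 vs 6, 1 vs 7, 1 vs 1] → B does not strictly dominate A (column Y: 1 ≤ 7)
  B vs C: [7 vs 5, 1 vs 3, 1 vs 4] → B does not strictly dominate C (column Y: 1 ≤ 3)
  C vs A: [5 vs 6, 3 vs 7, 4 vs 1] → C does not strictly dominate A (column X: 5 ≤ 6)
  C vs B: [5 vs 7, 3 vs 1, 4 vs 1] → C does not strictly dominate B (column X: 5 ≤ 7)
No single strategy strictly dominates all others → no strictly dominant strategy.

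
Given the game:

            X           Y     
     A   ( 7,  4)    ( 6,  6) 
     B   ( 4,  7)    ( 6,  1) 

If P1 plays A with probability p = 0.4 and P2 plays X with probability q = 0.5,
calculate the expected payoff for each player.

E[P1] = 5.6, E[P2] = 4.4

Work:
E[P1] = p·q·π₁(A,X) + p·(1-q)·π₁(A,Y) + (1-p)·q·π₁(B,X) + (1-p)·(1-q)·π₁(B,Y)
= 0.4·0.5·7 + 0.4·0.5·6 + 0.6·0.5·4 + 0.6·0.5·6
= 5.6

E[P2] = 4.4 (similar calculation)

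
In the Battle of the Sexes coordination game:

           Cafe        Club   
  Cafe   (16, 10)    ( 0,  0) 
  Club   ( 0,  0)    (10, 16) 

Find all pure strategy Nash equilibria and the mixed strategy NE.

Pure NE: (Cafe, Cafe) and (Club, Club); Mixed NE: p = 0.6154, q = 0.3846

Work:
Check pure NE:
(Cafe, Cafe): (16, 10) - no unilateral deviation beneficial
(Club, Club): (10, 16) - no unilateral deviation beneficial
Mixed NE: P1 plays Cafe with p = 0.6154, P2 plays Cafe with q = 0.3846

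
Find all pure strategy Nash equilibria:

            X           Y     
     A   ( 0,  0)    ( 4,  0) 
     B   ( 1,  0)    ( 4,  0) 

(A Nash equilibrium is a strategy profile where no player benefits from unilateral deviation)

Nash equilibrium: (A, Y), (B, X), (B, Y)

Work:
Best responses:
  P1 vs X: payoffs [0, 1] → best response B (payoff 1)
  P1 vs Y: payoffs [4, 4] → best response A/B (payoff 4)
  P2 vs A: payoffs [0, 0] → best response X/Y (payoff 0)
  P2 vs B: payoffs [0, 0] → best response X/Y (payoff 0)
Mutual best responses: (A,Y), (B,X), (B,Y) → Nash equilibria.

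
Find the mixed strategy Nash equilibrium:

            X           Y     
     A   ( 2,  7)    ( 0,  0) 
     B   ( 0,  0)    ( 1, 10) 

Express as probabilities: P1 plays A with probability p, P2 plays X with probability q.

p = 0.5882, q = 0.3333

Work:
Find probabilities that make opponent indifferent:
P2 chooses q to make P1 indifferent between A and B
P1 chooses p to make P2 indifferent between X and Y
Mixed NE: P1 plays (A: 0.5882, B: 0.4118), P2 plays (X: 0.3333, Y: 0.6667)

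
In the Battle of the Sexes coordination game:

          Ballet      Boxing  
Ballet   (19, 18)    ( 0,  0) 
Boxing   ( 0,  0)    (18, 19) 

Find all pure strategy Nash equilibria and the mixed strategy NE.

Pure NE: (Ballet, Ballet) and (Boxing, Boxing); Mixed NE: p = 0.5135, q = 0.4865

Work:
Check pure NE:
(Ballet, Ballet): (19, 18) - no unilateral deviation beneficial
(Boxing, Boxing): (18, 19) - no unilateral deviation beneficial
Mixed NE: P1 plays Ballet with p = 0.5135, P2 plays Ballet with q = 0.4865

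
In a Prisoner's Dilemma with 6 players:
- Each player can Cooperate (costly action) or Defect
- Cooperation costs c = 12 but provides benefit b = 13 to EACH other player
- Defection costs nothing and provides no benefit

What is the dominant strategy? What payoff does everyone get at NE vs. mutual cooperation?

Dominant: Defect; NE payoff = 0; Coop payoff = 53

Work:
Defect dominates (saves cost c = 12, benefit to others is external)
NE: All defect → everyone gets 0
If all cooperate: each receives (5)×13 - 12 = 53
Social dilemma: 53 > 0 but NE gives 0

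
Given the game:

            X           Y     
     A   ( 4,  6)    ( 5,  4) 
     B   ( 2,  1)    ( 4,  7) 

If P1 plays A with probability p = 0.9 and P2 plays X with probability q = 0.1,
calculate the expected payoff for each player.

E[P1] = 4.79, E[P2] = 4.42

Work:
E[P1] = p·q·π₁(A,X) + p·(1-q)·π₁(A,Y) + (1-p)·q·π₁(B,X) + (1-p)·(1-q)·π₁(B,Y)
= 0.9·0.1·4 + 0.9·0.9·5 + 0.1·0.1·2 + 0.1·0.9·4
= 4.79

E[P2] = 4.42 (similar calculation)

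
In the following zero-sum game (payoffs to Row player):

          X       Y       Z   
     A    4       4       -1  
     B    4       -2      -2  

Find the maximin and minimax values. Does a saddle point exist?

Maximin = -1, Minimax = -1, Saddle: True

Work:
Row minimums: [-1, -2] → maximin = -1
Column maximums: [4, 4, -1] → minimax = -1
Saddle point exists! Game value = -1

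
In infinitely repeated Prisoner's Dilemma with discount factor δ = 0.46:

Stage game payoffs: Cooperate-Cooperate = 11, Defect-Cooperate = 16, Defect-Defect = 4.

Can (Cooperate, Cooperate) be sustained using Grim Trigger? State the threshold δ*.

δ* = 0.4167; since δ = 0.46 ≥ 0.4167, cooperation can be sustained

Work:
For Grim Trigger:
Cooperate forever: 11/(1-δ)
Defect then punished: 16 + 4·δ/(1-δ)
Need: 11/(1-δ) ≥ 16 + 4·δ/(1-δ)
Solving: δ ≥ (T-R)/(T-P) = (16-11)/(16-4) = 0.4167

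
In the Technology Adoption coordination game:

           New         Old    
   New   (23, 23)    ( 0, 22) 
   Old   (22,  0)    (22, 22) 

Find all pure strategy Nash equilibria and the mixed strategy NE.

Pure NE: (New, New) and (Old, Old); Mixed NE: p = 0.9565, q = 0.9565

Work:
Check pure NE:
(New, New): (23, 23) - no unilateral deviation beneficial
(Old, Old): (22, 22) - no unilateral deviation beneficial
Mixed NE: P1 plays New with p = 0.9565, P2 plays New with q = 0.9565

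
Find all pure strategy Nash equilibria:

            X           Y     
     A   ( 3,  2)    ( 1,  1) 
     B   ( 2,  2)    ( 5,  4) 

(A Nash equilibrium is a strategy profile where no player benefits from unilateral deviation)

Nash equilibrium: (A, X), (B, Y)

Work:
Best responses:
  P1 vs X: payoffs [3, 2] → best response A (payoff 3)
  P1 vs Y: payoffs [1, 5] → best response B (payoff 5)
  P2 vs A: payoffs [2, 1] → best response X (payoff 2)
  P2 vs B: payoffs [2, 4] → best response Y (payoff 4)
Mutual best responses: (A,X), (B,Y) → Nash equilibria.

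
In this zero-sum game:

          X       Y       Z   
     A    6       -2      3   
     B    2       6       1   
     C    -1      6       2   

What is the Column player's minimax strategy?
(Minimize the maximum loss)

Column should play Z, value = 3

Work:
Column player minimizes Row's maximum payoff:
Column X: max payoff to Row = 6
Column Y: max payoff to Row = 6
Column Z: max payoff to Row = 3
Minimum is 3, achieved by column Z.
Minimax strategy: Z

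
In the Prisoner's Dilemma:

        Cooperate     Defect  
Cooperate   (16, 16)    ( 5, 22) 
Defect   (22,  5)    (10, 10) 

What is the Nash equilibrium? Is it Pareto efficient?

(Defect, Defect) is NE; not Pareto efficient

Work:
Defect dominates Cooperate for both players:
If P2 cooperates: Defect (22) > Cooperate (16)
If P2 defects: Defect (10) > Cooperate (5)
NE: (Defect, Defect) with payoff (10, 10)
But (Cooperate, Cooperate) = (16, 16) Pareto dominates (10, 10)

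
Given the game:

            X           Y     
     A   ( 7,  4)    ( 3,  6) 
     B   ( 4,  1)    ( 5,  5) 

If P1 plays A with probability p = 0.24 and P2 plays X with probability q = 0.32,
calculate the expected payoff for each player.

E[P1] = 4.584, E[P2] = 4.1136

Work:
E[P1] = p·q·π₁(A,X) + p·(1-q)·π₁(A,Y) + (1-p)·q·π₁(B,X) + (1-p)·(1-q)·π₁(B,Y)
= 0.24·0.32·7 + 0.24·0.68·3 + 0.76·0.32·4 + 0.76·0.68·5
= 4.584

E[P2] = 4.1136 (similar calculation)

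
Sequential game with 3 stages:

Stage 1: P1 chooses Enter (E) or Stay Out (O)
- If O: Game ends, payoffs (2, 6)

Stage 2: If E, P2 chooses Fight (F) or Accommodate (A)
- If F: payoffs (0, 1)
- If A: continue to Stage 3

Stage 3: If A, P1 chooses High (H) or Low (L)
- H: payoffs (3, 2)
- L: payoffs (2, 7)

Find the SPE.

SPE: (E, A, H); Outcome (3, 2)

Work:
Stage 3: P1 chooses H (3 vs 2)
Stage 2: P2: F->1, A->2 (anticipating H). Choose A
Stage 1: P1: O->2, E->3 (anticipating A, H). Choose E
SPE path: E -> A -> H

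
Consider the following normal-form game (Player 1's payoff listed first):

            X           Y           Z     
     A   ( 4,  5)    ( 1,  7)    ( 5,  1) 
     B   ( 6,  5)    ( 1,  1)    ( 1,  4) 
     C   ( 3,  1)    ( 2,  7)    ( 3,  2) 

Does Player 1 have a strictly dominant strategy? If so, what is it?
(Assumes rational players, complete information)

No strictly dominant strategy exists for Player 1

Work:
A strategy strictly dominates another if it gives a strictly higher payoff against every opponent action. Compare each pair of P1's strategies column-by-column:
  A vs B: [4 vs 6, 1 vs 1, 5 vs 1] → A does not strictly dominate B (column X: 4 ≤ 6)
  A vs C: [4 vs 3, 1 vs 2, 5 vs 3] → A does not strictly dominate C (column Y: 1 ≤ 2)
  B vs A: [6 vs 4, 1 vs 1, 1 vs 5] → B does not strictly dominate A (column Y: 1 ≤ 1)
  B vs C: [6 vs 3, 1 vs 2, 1 vs 3] → B does not strictly dominate C (column Y: 1 ≤ 2)
  C vs A: [3 vs 4, 2 vs 1, 3 vs 5] → C does not strictly dominate A (column X: 3 ≤ 4)
  C vs B: [3 vs 6, 2 vs 1, 3 vs 1] → C does not strictly dominate B (column X: 3 ≤ 6)
No single strategy strictly dominates all others → no strictly dominant strategy.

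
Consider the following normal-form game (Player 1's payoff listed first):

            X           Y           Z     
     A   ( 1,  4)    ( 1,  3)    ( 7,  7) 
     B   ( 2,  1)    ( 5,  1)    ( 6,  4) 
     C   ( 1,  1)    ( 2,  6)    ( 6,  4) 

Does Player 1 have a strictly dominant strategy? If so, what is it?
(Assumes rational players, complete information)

No strictly dominant strategy exists for Player 1

Work:
A strategy strictly dominates another if it gives a strictly higher payoff against every opponent action. Compare each pair of P1's strategies column-by-column:
  A vs B: [1 vs 2, 1 vs 5, 7 vs 6] → A does not strictly dominate B (column X: 1 ≤ 2)
  A vs C: [1 vs 1, 1 vs 2, 7 vs 6] → A does not strictly dominate C (column X: 1 ≤ 1)
  B vs A: [2 vs 1, 5 vs 1, 6 vs 7] → B does not strictly dominate A (column Z: 6 ≤ 7)
  B vs C: [2 vs 1, 5 vs 2, 6 vs 6] → B does not strictly dominate C (column Z: 6 ≤ 6)
  C vs A: [1 vs 1, 2 vs 1, 6 vs 7] → C does not strictly dominate A (column X: 1 ≤ 1)
  C vs B: [1 vs 2, 2 vs 5, 6 vs 6] → C does not strictly dominate B (column X: 1 ≤ 2)
No single strategy strictly dominates all others → no strictly dominant strategy.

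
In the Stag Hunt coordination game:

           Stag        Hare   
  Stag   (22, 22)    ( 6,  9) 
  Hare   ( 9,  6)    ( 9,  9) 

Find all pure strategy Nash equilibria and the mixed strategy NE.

Pure NE: (Stag, Stag) and (Hare, Hare); Mixed NE: p = 0.1875, q = 0.1875

Work:
Check pure NE:
(Stag, Stag): (22, 22) - no unilateral deviation beneficial
(Hare, Hare): (9, 9) - no unilateral deviation beneficial
Mixed NE: P1 plays Stag with p = 0.1875, P2 plays Stag with q = 0.1875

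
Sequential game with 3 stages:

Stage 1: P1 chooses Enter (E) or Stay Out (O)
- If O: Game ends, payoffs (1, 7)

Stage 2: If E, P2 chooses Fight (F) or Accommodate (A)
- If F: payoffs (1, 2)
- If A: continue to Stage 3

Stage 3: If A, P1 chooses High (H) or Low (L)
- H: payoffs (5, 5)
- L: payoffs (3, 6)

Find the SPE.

SPE: (E, A, H); Outcome (5, 5)

Work:
Stage 3: P1 chooses H (5 vs 3)
Stage 2: P2: F->2, A->5 (anticipating H). Choose A
Stage 1: P1: O->1, E->5 (anticipating A, H). Choose E
SPE path: E -> A -> H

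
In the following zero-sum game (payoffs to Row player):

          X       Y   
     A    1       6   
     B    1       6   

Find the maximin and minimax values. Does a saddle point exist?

Maximin = 1, Minimax = 1, Saddle: True

Work:
Row minimums: [1, 1] → maximin = 1
Column maximums: [1, 6] → minimax = 1
Saddle point exists! Game value = 1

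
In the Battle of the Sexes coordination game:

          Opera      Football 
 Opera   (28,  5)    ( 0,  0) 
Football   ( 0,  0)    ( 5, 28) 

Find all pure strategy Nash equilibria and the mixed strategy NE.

Pure NE: (Opera, Opera) and (Football, Football); Mixed NE: p = 0.8485, q = 0.1515

Work:
Check pure NE:
(Opera, Opera): (28, 5) - no unilateral deviation beneficial
(Football, Football): (5, 28) - no unilateral deviation beneficial
Mixed NE: P1 plays Opera with p = 0.8485, P2 plays Opera with q = 0.1515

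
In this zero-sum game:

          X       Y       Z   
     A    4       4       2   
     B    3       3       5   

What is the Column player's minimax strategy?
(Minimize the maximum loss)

Column should play X or Y (all achieve the minimum), value = 4

Work:
Column player minimizes Row's maximum payoff:
Column X: max payoff to Row = 4
Column Y: max payoff to Row = 4
Column Z: max payoff to Row = 5
Minimum is 4, achieved by columns X, Y (tied).
Each of X or Y is a minimax strategy.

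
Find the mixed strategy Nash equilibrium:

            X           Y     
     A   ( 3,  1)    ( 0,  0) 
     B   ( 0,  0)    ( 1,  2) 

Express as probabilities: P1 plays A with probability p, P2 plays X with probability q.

p = 0.6667, q = 0.25

Work:
Find probabilities that make opponent indifferent:
P2 chooses q to make P1 indifferent between A and B
P1 chooses p to make P2 indifferent between X and Y
Mixed NE: P1 plays (A: 0.6667, B: 0.3333), P2 plays (X: 0.25, Y: 0.75)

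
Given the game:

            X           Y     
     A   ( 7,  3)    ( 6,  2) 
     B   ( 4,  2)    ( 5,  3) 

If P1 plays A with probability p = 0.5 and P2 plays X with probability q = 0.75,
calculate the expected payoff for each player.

E[P1] = 5.5, E[P2] = 2.5

Work:
E[P1] = p·q·π₁(A,X) + p·(1-q)·π₁(A,Y) + (1-p)·q·π₁(B,X) + (1-p)·(1-q)·π₁(B,Y)
= 0.5·0.75·7 + 0.5·0.25·6 + 0.5·0.75·4 + 0.5·0.25·5
= 5.5

E[P2] = 2.5 (similar calculation)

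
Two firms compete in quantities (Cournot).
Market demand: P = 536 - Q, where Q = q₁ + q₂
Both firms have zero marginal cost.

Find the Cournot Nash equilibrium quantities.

q₁* = q₂* = 178.67; P* = 178.67

Work:
Profit: π_i = P·q_i = (a - q_i - q_j)·q_i
FOC: ∂π_i/∂q_i = a - 2q_i - q_j = 0
Reaction function: q_i = (536 - q_j)/2
Symmetry: q* = 536/3 = 178.67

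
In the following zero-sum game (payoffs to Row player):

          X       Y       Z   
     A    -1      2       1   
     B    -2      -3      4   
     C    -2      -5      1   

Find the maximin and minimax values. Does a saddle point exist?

Maximin = -1, Minimax = -1, Saddle: True

Work:
Row minimums: [-1, -3, -5] → maximin = -1
Column maximums: [-1, 2, 4] → minimax = -1
Saddle point exists! Game value = -1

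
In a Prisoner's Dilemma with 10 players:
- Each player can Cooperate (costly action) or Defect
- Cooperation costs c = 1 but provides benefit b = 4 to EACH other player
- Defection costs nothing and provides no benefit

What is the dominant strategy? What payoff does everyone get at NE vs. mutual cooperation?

Dominant: Defect; NE payoff = 0; Coop payoff = 35

Work:
Defect dominates (saves cost c = 1, benefit to others is external)
NE: All defect → everyone gets 0
If all cooperate: each receives (9)×4 - 1 = 35
Social dilemma: 35 > 0 but NE gives 0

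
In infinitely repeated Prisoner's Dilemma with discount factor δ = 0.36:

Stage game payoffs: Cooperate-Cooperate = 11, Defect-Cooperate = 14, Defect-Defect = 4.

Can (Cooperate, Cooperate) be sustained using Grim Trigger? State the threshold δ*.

δ* = 0.3; since δ = 0.36 ≥ 0.3, cooperation can be sustained

Work:
For Grim Trigger:
Cooperate forever: 11/(1-δ)
Defect then punished: 14 + 4·δ/(1-δ)
Need: 11/(1-δ) ≥ 14 + 4·δ/(1-δ)
Solving: δ ≥ (T-R)/(T-P) = (14-11)/(14-4) = 0.3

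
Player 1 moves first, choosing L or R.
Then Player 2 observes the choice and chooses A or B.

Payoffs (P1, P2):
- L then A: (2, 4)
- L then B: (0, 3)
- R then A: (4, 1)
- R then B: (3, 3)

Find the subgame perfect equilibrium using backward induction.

P1 plays R, P2 plays A after L and B after R; Payoff (3, 3)

Work:
Backward induction:
After L: P2 chooses A → P1 gets 2
After R: P2 chooses B → P1 gets 3
P1 chooses R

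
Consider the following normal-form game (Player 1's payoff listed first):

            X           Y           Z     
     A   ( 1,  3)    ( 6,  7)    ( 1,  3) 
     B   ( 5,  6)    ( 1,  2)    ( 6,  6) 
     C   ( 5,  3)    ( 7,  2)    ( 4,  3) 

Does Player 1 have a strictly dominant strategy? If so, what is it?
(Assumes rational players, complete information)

No strictly dominant strategy exists for Player 1

Work:
A strategy strictly dominates another if it gives a strictly higher payoff against every opponent action. Compare each pair of P1's strategies column-by-column:
  A vs B: [1 vs 5, 6 vs 1, 1 vs 6] → A does not strictly dominate B (column X: 1 ≤ 5)
  A vs C: [1 vs 5, 6 vs 7, 1 vs 4] → A does not strictly dominate C (column X: 1 ≤ 5)
  B vs A: [5 vs 1, 1 vs 6, 6 vs 1] → B does not strictly dominate A (column Y: 1 ≤ 6)
  B vs C: [5 vs 5, 1 vs 7, 6 vs 4] → B does not strictly dominate C (column X: 5 ≤ 5)
  C vs A: [5 vs 1, 7 vs 6, 4 vs 1] → C strictly dominates A
  C vs B: [5 vs 5, 7 vs 1, 4 vs 6] → C does not strictly dominate B (column X: 5 ≤ 5)
No single strategy strictly dominates all others → no strictly dominant strategy.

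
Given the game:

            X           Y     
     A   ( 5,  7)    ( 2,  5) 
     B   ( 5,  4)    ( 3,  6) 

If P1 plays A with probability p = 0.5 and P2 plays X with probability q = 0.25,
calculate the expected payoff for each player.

E[P1] = 3.125, E[P2] = 5.5

Work:
E[P1] = p·q·π₁(A,X) + p·(1-q)·π₁(A,Y) + (1-p)·q·π₁(B,X) + (1-p)·(1-q)·π₁(B,Y)
= 0.5·0.25·5 + 0.5·0.75·2 + 0.5·0.25·5 + 0.5·0.75·3
= 3.125

E[P2] = 5.5 (similar calculation)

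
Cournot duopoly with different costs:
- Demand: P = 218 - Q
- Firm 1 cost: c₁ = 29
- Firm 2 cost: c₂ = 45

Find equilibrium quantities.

q₁* = 68.33, q₂* = 52.33

Work:
Reaction: q₁ = (218 - 29 - q₂)/2
Reaction: q₂ = (218 - 45 - q₁)/2
Solve simultaneously:
q₁* = (218 - 2×29 + 45)/3 = 68.33
q₂* = (218 - 2×45 + 29)/3 = 52.33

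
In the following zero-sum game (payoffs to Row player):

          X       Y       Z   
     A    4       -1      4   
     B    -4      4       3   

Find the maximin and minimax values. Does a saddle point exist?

Maximin = -1, Minimax = 4, Saddle: False

Work:
Row minimums: [-1, -4] → maximin = -1
Column maximums: [4, 4, 4] → minimax = 4
No saddle point (maximin ≠ minimax). Mixed strategy needed.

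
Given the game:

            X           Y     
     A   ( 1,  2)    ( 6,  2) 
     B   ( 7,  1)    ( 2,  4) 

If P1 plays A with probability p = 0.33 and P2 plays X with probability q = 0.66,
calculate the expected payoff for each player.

E[P1] = 4.442, E[P2] = 2.0134

Work:
E[P1] = p·q·π₁(A,X) + p·(1-q)·π₁(A,Y) + (1-p)·q·π₁(B,X) + (1-p)·(1-q)·π₁(B,Y)
= 0.33·0.66·1 + 0.33·0.34·6 + 0.67·0.66·7 + 0.67·0.34·2
= 4.442

E[P2] = 2.0134 (similar calculation)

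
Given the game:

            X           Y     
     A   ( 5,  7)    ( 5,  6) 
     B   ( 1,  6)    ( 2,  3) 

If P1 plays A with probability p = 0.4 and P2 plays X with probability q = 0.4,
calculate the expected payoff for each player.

E[P1] = 2.96, E[P2] = 5.08

Work:
E[P1] = p·q·π₁(A,X) + p·(1-q)·π₁(A,Y) + (1-p)·q·π₁(B,X) + (1-p)·(1-q)·π₁(B,Y)
= 0.4·0.4·5 + 0.4·0.6·5 + 0.6·0.4·1 + 0.6·0.6·2
= 2.96

E[P2] = 5.08 (similar calculation)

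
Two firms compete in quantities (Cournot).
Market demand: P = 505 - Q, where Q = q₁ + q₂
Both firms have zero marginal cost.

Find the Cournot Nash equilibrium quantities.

q₁* = q₂* = 168.33; P* = 168.33

Work:
Profit: π_i = P·q_i = (a - q_i - q_j)·q_i
FOC: ∂π_i/∂q_i = a - 2q_i - q_j = 0
Reaction function: q_i = (505 - q_j)/2
Symmetry: q* = 505/3 = 168.33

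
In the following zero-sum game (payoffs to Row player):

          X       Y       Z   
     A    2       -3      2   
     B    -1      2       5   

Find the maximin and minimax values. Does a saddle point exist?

Maximin = -1, Minimax = 2, Saddle: False

Work:
Row minimums: [-3, -1] → maximin = -1
Column maximums: [2, 2, 5] → minimax = 2
No saddle point (maximin ≠ minimax). Mixed strategy needed.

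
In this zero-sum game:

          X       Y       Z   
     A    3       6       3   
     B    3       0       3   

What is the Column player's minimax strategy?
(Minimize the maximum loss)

Column should play X or Z (all achieve the minimum), value = 3

Work:
Column player minimizes Row's maximum payoff:
Column X: max payoff to Row = 3
Column Y: max payoff to Row = 6
Column Z: max payoff to Row = 3
Minimum is 3, achieved by columns X, Z (tied).
Each of X or Z is a minimax strategy.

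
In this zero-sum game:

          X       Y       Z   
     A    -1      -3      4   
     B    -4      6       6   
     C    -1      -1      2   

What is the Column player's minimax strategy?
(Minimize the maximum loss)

Column should play X, value = -1

Work:
Column player minimizes Row's maximum payoff:
Column X: max payoff to Row = -1
Column Y: max payoff to Row = 6
Column Z: max payoff to Row = 6
Minimum is -1, achieved by column X.
Minimax strategy: X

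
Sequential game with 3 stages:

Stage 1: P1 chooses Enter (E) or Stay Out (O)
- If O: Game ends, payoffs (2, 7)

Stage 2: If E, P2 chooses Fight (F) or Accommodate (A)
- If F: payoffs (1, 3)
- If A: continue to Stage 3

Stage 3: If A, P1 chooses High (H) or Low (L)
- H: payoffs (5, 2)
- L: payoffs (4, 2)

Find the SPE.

SPE: (O, F, H); Outcome (2, 7)

Work:
Stage 3: P1 chooses H (5 vs 4)
Stage 2: P2: F->3, A->2 (anticipating H). Choose F
Stage 1: P1: O->2, E->1 (anticipating F, H). Choose O
SPE path: O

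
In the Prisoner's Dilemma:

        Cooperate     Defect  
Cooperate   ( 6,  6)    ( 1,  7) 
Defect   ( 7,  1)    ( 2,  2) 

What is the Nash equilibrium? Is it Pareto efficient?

(Defect, Defect) is NE; not Pareto efficient

Work:
Defect dominates Cooperate for both players:
If P2 cooperates: Defect (7) > Cooperate (6)
If P2 defects: Defect (2) > Cooperate (1)
NE: (Defect, Defect) with payoff (2, 2)
But (Cooperate, Cooperate) = (6, 6) Pareto dominates (2, 2)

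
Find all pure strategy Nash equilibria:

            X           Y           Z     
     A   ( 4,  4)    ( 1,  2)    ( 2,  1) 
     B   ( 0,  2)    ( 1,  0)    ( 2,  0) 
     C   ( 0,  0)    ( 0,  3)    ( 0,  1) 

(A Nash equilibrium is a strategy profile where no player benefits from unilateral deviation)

Nash equilibrium: (A, X)

Work:
Best responses:
  P1 vs X: payoffs [4, 0, 0] → best response A (payoff 4)
  P1 vs Y: payoffs [1, 1, 0] → best response A/B (payoff 1)
  P1 vs Z: payoffs [2, 2, 0] → best response A/B (payoff 2)
  P2 vs A: payoffs [4, 2, 1] → best response X (payoff 4)
  P2 vs B: payoffs [2, 0, 0] → best response X (payoff 2)
  P2 vs C: payoffs [0, 3, 1] → best response Y (payoff 3)
Mutual best responses: (A,X) → Nash equilibria.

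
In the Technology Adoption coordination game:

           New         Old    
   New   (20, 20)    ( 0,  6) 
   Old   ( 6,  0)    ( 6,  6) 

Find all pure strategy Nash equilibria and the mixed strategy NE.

Pure NE: (New, New) and (Old, Old); Mixed NE: p = 0.3, q = 0.3

Work:
Check pure NE:
(New, New): (20, 20) - no unilateral deviation beneficial
(Old, Old): (6, 6) - no unilateral deviation beneficial
Mixed NE: P1 plays New with p = 0.3, P2 plays New with q = 0.3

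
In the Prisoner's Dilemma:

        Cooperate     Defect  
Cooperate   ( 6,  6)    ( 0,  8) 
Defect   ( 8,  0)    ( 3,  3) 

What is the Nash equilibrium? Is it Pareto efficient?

(Defect, Defect) is NE; not Pareto efficient

Work:
Defect dominates Cooperate for both players:
If P2 cooperates: Defect (8) > Cooperate (6)
If P2 defects: Defect (3) > Cooperate (0)
NE: (Defect, Defect) with payoff (3, 3)
But (Cooperate, Cooperate) = (6, 6) Pareto dominates (3, 3)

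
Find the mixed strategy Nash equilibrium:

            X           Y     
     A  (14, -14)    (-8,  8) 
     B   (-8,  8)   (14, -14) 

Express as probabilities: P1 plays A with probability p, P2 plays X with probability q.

p = 0.5, q = 0.5

Work:
Find probabilities that make opponent indifferent:
P2 chooses q to make P1 indifferent between A and B
P1 chooses p to make P2 indifferent between X and Y
Mixed NE: P1 plays (A: 0.5, B: 0.5), P2 plays (X: 0.5, Y: 0.5)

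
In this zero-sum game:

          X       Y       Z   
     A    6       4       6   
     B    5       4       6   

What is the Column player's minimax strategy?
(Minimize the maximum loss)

Column should play Y, value = 4

Work:
Column player minimizes Row's maximum payoff:
Column X: max payoff to Row = 6
Column Y: max payoff to Row = 4
Column Z: max payoff to Row = 6
Minimum is 4, achieved by column Y.
Minimax strategy: Y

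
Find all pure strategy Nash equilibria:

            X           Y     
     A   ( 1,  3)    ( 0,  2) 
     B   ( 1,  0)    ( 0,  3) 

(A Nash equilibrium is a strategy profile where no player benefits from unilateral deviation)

Nash equilibrium: (A, X), (B, Y)

Work:
Best responses:
  P1 vs X: payoffs [1, 1] → best response A/B (payoff 1)
  P1 vs Y: payoffs [0, 0] → best response A/B (payoff 0)
  P2 vs A: payoffs [3, 2] → best response X (payoff 3)
  P2 vs B: payoffs [0, 3] → best response Y (payoff 3)
Mutual best responses: (A,X), (B,Y) → Nash equilibria.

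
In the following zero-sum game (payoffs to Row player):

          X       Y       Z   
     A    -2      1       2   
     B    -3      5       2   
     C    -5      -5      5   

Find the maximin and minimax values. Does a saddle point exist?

Maximin = -2, Minimax = -2, Saddle: True

Work:
Row minimums: [-2, -3, -5] → maximin = -2
Column maximums: [-2, 5, 5] → minimax = -2
Saddle point exists! Game value = -2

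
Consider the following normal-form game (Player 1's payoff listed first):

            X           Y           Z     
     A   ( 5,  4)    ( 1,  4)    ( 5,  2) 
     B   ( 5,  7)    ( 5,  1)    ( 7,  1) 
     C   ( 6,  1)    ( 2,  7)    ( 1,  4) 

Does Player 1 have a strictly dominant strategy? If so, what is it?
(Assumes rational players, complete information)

No strictly dominant strategy exists for Player 1

Work:
A strategy strictly dominates another if it gives a strictly higher payoff against every opponent action. Compare each pair of P1's strategies column-by-column:
  A vs B: [5 vs 5, 1 vs 5, 5 vs 7] → A does not strictly dominate B (column X: 5 ≤ 5)
  A vs C: [5 vs 6, 1 vs 2, 5 vs 1] → A does not strictly dominate C (column X: 5 ≤ 6)
  B vs A: [5 vs 5, 5 vs 1, 7 vs 5] → B does not strictly dominate A (column X: 5 ≤ 5)
  B vs C: [5 vs 6, 5 vs 2, 7 vs 1] → B does not strictly dominate C (column X: 5 ≤ 6)
  C vs A: [6 vs 5, 2 vs 1, 1 vs 5] → C does not strictly dominate A (column Z: 1 ≤ 5)
  C vs B: [6 vs 5, 2 vs 5, 1 vs 7] → C does not strictly dominate B (column Y: 2 ≤ 5)
No single strategy strictly dominates all others → no strictly dominant strategy.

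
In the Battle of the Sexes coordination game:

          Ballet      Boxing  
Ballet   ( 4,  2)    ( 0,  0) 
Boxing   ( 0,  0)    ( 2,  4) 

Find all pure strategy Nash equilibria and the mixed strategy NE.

Pure NE: (Ballet, Ballet) and (Boxing, Boxing); Mixed NE: p = 0.6667, q = 0.3333

Work:
Check pure NE:
(Ballet, Ballet): (4, 2) - no unilateral deviation beneficial
(Boxing, Boxing): (2, 4) - no unilateral deviation beneficial
Mixed NE: P1 plays Ballet with p = 0.6667, P2 plays Ballet with q = 0.3333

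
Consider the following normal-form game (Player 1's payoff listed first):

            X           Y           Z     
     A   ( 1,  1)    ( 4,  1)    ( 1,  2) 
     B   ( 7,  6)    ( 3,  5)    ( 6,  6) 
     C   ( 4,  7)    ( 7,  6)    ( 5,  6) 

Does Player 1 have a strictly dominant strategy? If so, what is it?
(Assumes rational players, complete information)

No strictly dominant strategy exists for Player 1

Work:
A strategy strictly dominates another if it gives a strictly higher payoff against every opponent action. Compare each pair of P1's strategies column-by-column:
  A vs B: [1 vs 7, 4 vs 3, 1 vs 6] → A does not strictly dominate B (column X: 1 ≤ 7)
  A vs C: [1 vs 4, 4 vs 7, 1 vs 5] → A does not strictly dominate C (column X: 1 ≤ 4)
  B vs A: [7 vs 1, 3 vs 4, 6 vs 1] → B does not strictly dominate A (column Y: 3 ≤ 4)
  B vs C: [7 vs 4, 3 vs 7, 6 vs 5] → B does not strictly dominate C (column Y: 3 ≤ 7)
  C vs A: [4 vs 1, 7 vs 4, 5 vs 1] → C strictly dominates A
  C vs B: [4 vs 7, 7 vs 3, 5 vs 6] → C does not strictly dominate B (column X: 4 ≤ 7)
No single strategy strictly dominates all others → no strictly dominant strategy.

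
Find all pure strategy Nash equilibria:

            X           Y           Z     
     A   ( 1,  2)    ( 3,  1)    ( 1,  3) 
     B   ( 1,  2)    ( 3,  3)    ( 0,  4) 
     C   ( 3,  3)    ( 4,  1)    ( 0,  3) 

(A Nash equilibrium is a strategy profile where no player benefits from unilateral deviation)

Nash equilibrium: (A, Z), (C, X)

Work:
Best responses:
  P1 vs X: payoffs [1, 1, 3] → best response C (payoff 3)
  P1 vs Y: payoffs [3, 3, 4] → best response C (payoff 4)
  P1 vs Z: payoffs [1, 0, 0] → best response A (payoff 1)
  P2 vs A: payoffs [2, 1, 3] → best response Z (payoff 3)
  P2 vs B: payoffs [2, 3, 4] → best response Z (payoff 4)
  P2 vs C: payoffs [3, 1, 3] → best response X/Z (payoff 3)
Mutual best responses: (A,Z), (C,X) → Nash equilibria.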